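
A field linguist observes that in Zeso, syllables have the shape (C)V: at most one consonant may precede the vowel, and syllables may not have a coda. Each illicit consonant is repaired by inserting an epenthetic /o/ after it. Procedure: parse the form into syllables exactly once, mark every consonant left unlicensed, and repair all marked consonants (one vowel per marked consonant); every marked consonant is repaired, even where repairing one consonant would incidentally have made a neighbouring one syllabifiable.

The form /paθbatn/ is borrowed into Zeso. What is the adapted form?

The consonants /θ/, /t/, /n/ cannot be parsed into a legal (C)V syllable (no codas are permitted; onsets are limited to one consonant).
Epenthesis after each stranded consonant: /θ/ → /θo/, /t/ → /to/, /n/ → /no/.

paθobatono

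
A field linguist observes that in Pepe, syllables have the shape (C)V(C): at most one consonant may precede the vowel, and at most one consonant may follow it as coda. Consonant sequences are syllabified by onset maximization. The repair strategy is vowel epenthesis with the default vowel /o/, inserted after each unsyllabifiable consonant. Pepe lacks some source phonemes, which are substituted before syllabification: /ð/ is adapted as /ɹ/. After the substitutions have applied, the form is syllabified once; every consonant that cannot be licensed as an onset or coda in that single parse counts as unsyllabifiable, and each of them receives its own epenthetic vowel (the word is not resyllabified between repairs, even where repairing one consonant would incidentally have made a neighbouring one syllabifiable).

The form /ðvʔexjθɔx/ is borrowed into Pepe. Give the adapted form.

Substitution: /ð/ → /ɹ/, giving /ɹvʔexjθɔx/.
The consonants /ɹ/, /v/, /j/ cannot be parsed into a legal (C)V(C) syllable (at most one coda consonant is licensed; onsets are limited to one consonant).
Epenthesis after each stranded consonant: /ɹ/ → /ɹo/, /v/ → /vo/, /j/ → /jo/.

ɹovoʔexjoθɔx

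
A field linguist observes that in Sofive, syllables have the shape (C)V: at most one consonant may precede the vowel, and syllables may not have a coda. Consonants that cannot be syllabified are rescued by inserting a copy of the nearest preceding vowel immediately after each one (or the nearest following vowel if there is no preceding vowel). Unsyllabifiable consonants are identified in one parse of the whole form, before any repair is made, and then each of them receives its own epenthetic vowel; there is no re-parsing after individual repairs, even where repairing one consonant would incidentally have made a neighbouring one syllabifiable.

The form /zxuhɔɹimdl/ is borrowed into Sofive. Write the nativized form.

Under (C)V, the unsyllabifiable consonants are /z/, /m/, /d/, /l/ (no codas are permitted; onsets are limited to one consonant).
Each unlicensed consonant becomes the onset of a new syllable: /z/ → /zu/, /m/ → /mi/, /d/ → /di/, /l/ → /li/.

zuxuhɔɹimidili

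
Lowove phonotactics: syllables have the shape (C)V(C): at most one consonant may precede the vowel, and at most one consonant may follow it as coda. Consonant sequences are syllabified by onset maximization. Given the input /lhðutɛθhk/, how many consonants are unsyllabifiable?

4

The consonants /l/, /h/, /h/, /k/ cannot be parsed into a legal (C)V(C) syllable (at most one coda consonant is licensed; onsets are limited to one consonant).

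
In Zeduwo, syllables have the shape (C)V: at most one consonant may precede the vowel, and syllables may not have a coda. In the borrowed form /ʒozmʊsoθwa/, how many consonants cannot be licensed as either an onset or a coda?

Syllabifying with onset maximization leaves /z/, /θ/ stranded (no codas are permitted; onsets are limited to one consonant).

2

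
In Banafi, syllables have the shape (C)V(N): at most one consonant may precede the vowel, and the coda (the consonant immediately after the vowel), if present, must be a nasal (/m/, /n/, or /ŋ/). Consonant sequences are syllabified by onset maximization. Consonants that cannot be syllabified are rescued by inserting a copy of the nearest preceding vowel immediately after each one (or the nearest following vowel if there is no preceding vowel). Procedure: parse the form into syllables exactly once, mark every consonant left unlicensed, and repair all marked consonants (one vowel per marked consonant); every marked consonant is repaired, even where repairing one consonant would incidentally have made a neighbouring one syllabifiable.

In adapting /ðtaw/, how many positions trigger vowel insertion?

2

The unsyllabifiable consonants are /ð/, /w/; each receives one epenthetic vowel.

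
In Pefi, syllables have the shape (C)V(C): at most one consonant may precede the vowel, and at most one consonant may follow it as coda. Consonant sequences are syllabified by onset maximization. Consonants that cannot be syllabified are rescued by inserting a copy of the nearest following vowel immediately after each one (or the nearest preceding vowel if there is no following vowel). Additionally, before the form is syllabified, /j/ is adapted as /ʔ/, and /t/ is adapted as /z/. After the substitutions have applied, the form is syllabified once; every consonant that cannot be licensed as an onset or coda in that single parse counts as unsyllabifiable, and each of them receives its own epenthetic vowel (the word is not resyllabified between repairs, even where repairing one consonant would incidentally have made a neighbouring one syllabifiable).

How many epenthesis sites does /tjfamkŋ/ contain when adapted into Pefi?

After substitution the input is /zʔfamkŋ/.
The unsyllabifiable consonants are /z/, /ʔ/, /k/, /ŋ/; each receives one epenthetic vowel.

4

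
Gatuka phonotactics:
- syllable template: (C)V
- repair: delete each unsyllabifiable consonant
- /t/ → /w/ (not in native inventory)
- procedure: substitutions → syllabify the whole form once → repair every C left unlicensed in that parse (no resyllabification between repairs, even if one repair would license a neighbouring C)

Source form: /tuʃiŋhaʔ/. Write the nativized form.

Substitution: /t/ → /w/, giving /wuʃiŋhaʔ/.
Under (C)V, the unsyllabifiable consonants are /ŋ/, /ʔ/ (no codas are permitted; onsets are limited to one consonant).
Each unlicensed consonant is deleted: /ŋ/, /ʔ/.

wuʃiha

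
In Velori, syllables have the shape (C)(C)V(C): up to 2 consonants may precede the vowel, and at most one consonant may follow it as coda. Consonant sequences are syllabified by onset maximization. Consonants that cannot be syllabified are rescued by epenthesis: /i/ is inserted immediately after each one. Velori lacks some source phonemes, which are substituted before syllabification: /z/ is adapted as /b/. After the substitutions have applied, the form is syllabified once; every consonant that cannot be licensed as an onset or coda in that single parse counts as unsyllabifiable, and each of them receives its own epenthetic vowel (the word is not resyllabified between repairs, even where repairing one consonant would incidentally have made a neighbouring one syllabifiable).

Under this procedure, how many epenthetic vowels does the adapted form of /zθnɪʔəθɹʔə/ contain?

After substitution the input is /bθnɪʔəθɹʔə/.
The unsyllabifiable consonants are /b/; each receives one epenthetic vowel.

1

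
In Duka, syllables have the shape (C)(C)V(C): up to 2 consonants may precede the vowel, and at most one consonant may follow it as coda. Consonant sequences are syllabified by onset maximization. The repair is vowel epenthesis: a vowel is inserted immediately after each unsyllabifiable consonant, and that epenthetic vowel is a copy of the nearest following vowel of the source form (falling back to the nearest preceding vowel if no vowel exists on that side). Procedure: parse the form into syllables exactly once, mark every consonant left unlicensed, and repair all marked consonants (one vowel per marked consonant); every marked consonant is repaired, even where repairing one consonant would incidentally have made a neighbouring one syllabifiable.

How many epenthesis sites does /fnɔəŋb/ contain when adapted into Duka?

1

The unsyllabifiable consonants are /b/; each receives one epenthetic vowel.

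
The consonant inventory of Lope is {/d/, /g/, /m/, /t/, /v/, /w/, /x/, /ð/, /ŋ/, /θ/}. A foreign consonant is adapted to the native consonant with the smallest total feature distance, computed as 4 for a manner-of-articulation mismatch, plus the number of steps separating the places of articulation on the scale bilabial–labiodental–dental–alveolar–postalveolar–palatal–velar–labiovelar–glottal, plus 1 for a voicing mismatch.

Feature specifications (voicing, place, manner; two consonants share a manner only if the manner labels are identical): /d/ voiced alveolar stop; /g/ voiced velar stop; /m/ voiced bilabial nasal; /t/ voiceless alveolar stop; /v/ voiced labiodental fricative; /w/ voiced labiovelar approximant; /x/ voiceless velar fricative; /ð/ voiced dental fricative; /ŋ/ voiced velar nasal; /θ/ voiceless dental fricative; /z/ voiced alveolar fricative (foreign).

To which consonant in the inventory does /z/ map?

ð

/ð/ is closest: same manner (fricative), place distance 1 (alveolar→dental), same voicing; total 1. Next closest is /v/ at distance 2.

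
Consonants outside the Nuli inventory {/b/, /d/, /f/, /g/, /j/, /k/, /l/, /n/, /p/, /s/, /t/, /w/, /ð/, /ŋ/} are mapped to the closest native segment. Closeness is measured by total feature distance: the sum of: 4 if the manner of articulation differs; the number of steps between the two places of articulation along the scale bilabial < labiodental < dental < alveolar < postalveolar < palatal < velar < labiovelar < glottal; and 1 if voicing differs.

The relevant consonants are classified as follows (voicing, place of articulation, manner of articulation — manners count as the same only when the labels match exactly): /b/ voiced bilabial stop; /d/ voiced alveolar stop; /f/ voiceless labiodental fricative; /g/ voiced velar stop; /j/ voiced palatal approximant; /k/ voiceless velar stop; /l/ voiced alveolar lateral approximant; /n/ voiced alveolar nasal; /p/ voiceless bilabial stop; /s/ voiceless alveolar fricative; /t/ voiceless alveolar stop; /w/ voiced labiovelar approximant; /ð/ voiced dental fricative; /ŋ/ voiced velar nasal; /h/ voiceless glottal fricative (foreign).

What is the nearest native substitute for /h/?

/s/ is closest: same manner (fricative), place distance 5 (glottal→alveolar), same voicing; total 5. Next closest is /k/ at distance 6.

s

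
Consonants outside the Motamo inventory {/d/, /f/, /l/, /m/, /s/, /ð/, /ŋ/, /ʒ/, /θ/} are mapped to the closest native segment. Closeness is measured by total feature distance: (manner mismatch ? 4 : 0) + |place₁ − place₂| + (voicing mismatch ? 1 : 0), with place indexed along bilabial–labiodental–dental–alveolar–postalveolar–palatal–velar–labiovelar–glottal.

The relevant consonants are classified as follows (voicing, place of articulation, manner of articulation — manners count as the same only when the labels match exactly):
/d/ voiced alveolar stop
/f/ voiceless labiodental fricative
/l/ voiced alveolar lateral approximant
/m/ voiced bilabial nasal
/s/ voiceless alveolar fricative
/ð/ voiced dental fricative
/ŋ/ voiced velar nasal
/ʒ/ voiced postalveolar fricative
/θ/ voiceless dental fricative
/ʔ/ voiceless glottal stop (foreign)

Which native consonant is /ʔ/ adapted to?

/d/ is closest: same manner (stop), place distance 5 (glottal→alveolar), voicing differs (+1); total 6. Next closest is /ŋ/ at distance 7.

d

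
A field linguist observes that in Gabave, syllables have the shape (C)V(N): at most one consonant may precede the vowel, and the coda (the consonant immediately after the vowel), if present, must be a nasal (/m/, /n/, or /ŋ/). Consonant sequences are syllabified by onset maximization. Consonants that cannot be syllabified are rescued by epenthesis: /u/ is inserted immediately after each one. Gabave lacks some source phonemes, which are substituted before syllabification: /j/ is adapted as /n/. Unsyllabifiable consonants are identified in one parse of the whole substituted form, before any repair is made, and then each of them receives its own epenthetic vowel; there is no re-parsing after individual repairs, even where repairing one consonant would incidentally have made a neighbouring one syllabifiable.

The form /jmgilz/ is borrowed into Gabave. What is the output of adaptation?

Substitution: /j/ → /n/, giving /nmgilz/.
Under (C)V(N), the unsyllabifiable consonants are /n/, /m/, /l/, /z/ (only a nasal (/m/, /n/, or /ŋ/) is licensed in coda position; onsets are limited to one consonant).
Epenthesis after each stranded consonant: /n/ → /nu/, /m/ → /mu/, /l/ → /lu/, /z/ → /zu/.

numugiluzu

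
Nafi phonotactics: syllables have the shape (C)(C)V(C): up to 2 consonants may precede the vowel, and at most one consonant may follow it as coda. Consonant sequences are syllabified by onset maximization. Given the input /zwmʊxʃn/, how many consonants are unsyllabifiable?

Syllabifying with onset maximization leaves /z/, /ʃ/, /n/ stranded (at most one coda consonant is licensed; onsets may contain at most 2 consonants).

3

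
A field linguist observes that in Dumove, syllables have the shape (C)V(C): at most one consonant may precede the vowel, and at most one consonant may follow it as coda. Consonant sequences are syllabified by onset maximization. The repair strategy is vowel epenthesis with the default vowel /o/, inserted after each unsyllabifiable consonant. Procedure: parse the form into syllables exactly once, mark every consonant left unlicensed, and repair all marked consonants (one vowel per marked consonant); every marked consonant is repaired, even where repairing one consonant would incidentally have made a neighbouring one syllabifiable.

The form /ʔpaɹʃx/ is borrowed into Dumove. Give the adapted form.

ʔopaɹʃoxo

Under (C)V(C), the unsyllabifiable consonants are /ʔ/, /ʃ/, /x/ (at most one coda consonant is licensed; onsets are limited to one consonant).
Inserting the epenthetic vowel yields /ʔ/ → /ʔo/, /ʃ/ → /ʃo/, /x/ → /xo/.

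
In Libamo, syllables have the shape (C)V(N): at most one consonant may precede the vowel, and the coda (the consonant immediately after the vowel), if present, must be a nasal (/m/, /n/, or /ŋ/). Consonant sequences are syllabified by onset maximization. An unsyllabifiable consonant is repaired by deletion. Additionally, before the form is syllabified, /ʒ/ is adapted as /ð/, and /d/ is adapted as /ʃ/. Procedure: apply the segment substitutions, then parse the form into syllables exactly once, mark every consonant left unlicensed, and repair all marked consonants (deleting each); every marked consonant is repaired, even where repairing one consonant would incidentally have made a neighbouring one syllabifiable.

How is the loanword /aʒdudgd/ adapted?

Substitution: /ʒ/ → /ð/, /d/ → /ʃ/, giving /aðʃuʃgʃ/.
Under (C)V(N), the unsyllabifiable consonants are /ð/, /ʃ/, /g/, /ʃ/ (only a nasal (/m/, /n/, or /ŋ/) is licensed in coda position; onsets are limited to one consonant).
Deleting the stranded consonants removes /ð/, /ʃ/, /g/, /ʃ/.

aʃu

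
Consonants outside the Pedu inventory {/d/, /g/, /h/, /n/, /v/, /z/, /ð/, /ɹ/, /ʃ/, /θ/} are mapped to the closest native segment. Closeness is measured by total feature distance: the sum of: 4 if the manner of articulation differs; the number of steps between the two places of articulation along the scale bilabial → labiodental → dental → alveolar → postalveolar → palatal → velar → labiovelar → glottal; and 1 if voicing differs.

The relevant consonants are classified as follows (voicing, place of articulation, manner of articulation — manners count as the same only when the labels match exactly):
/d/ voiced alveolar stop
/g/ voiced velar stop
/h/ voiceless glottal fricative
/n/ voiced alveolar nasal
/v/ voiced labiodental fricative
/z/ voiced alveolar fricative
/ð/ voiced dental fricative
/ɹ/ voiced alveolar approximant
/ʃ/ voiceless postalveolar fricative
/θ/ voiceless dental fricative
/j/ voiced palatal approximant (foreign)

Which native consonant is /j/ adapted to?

ɹ

/ɹ/ is closest: same manner (approximant), place distance 2 (palatal→alveolar), same voicing; total 2. Next closest is /g/ at distance 5.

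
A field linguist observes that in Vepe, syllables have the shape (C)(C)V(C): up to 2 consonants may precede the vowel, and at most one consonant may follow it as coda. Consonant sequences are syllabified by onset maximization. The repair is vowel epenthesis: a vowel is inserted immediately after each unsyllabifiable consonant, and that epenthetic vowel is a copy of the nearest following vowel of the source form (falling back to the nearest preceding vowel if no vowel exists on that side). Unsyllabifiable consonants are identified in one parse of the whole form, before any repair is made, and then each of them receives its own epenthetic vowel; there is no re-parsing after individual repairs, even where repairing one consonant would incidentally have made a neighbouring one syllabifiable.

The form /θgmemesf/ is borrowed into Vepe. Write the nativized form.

Syllabifying with onset maximization leaves /θ/, /f/ stranded (at most one coda consonant is licensed; onsets may contain at most 2 consonants).
Inserting the epenthetic vowel yields /θ/ → /θe/, /f/ → /fe/.

θegmemesfe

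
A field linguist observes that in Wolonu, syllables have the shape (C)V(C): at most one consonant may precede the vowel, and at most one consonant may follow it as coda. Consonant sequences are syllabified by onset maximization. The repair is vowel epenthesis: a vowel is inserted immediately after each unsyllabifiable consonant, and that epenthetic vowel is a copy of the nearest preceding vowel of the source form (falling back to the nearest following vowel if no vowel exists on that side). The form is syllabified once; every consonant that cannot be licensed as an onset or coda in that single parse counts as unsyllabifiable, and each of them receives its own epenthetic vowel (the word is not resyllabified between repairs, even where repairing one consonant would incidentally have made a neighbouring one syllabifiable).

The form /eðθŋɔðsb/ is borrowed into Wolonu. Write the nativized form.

Syllabifying with onset maximization leaves /θ/, /s/, /b/ stranded (at most one coda consonant is licensed; onsets are limited to one consonant).
Epenthesis after each stranded consonant: /θ/ → /θe/, /s/ → /sɔ/, /b/ → /bɔ/.

eðθeŋɔðsɔbɔ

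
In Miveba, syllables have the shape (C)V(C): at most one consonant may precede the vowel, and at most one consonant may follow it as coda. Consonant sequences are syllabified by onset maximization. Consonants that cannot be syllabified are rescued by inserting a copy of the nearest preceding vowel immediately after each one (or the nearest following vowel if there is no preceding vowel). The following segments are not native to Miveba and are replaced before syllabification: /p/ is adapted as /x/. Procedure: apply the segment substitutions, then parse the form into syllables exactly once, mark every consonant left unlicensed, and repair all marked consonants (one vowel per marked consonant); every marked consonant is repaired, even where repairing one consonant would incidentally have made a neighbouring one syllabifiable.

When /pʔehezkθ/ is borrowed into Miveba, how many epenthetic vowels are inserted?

3

After substitution the input is /xʔehezkθ/.
The unsyllabifiable consonants are /x/, /k/, /θ/; each receives one epenthetic vowel.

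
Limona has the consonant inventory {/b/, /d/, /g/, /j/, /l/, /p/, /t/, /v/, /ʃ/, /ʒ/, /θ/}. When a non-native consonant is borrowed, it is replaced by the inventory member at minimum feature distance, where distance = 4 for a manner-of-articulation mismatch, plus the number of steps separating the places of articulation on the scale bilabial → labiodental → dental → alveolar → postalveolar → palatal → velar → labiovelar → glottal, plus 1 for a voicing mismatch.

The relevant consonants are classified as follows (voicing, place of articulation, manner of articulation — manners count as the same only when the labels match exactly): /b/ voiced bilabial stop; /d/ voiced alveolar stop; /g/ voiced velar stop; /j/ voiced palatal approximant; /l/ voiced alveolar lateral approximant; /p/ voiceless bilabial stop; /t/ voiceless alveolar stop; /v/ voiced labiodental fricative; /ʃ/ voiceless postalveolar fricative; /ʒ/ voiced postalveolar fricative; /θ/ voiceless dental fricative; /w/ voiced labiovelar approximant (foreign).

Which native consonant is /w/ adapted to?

j

/j/ is closest: same manner (approximant), place distance 2 (labiovelar→palatal), same voicing; total 2. Next closest is /g/ at distance 5.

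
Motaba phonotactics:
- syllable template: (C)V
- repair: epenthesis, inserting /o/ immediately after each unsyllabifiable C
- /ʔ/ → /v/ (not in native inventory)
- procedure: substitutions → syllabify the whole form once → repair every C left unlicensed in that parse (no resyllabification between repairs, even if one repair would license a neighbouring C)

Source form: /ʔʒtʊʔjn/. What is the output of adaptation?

Substitution: /ʔ/ → /v/, giving /vʒtʊvjn/.
The consonants /v/, /ʒ/, /v/, /j/, /n/ cannot be parsed into a legal (C)V syllable (no codas are permitted; onsets are limited to one consonant).
Inserting the epenthetic vowel yields /v/ → /vo/, /ʒ/ → /ʒo/, /v/ → /vo/, /j/ → /jo/, /n/ → /no/.

voʒotʊvojono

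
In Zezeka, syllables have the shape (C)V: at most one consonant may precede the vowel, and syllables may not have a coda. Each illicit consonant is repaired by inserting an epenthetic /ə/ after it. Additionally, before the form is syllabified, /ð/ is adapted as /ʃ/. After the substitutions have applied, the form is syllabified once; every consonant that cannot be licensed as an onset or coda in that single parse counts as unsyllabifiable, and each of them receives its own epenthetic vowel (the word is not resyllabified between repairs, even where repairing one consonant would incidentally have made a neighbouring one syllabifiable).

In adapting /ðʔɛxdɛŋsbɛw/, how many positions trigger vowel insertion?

After substitution the input is /ʃʔɛxdɛŋsbɛw/.
The unsyllabifiable consonants are /ʃ/, /x/, /ŋ/, /s/, /w/; each receives one epenthetic vowel.

5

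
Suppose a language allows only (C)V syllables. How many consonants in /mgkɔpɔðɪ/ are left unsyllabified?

2

Syllabifying with onset maximization leaves /m/, /g/ stranded (no codas are permitted; onsets are limited to one consonant).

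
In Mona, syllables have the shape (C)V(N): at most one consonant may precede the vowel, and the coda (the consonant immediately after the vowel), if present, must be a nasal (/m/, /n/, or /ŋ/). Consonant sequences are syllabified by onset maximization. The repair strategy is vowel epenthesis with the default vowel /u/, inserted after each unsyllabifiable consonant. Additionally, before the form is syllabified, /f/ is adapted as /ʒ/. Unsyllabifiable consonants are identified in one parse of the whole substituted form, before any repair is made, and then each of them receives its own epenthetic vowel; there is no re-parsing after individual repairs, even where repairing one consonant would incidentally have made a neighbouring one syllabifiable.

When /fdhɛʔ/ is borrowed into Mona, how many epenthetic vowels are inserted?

After substitution the input is /ʒdhɛʔ/.
The unsyllabifiable consonants are /ʒ/, /d/, /ʔ/; each receives one epenthetic vowel.

3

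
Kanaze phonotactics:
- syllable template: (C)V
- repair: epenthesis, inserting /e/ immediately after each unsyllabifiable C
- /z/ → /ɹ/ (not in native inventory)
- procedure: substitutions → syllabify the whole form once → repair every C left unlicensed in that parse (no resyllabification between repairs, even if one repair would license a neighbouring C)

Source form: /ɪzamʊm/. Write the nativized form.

Substitution: /z/ → /ɹ/, giving /ɪɹamʊm/.
Syllabifying with onset maximization leaves /m/ stranded (no codas are permitted; onsets are limited to one consonant).
Inserting the epenthetic vowel yields /m/ → /me/.

ɪɹamʊme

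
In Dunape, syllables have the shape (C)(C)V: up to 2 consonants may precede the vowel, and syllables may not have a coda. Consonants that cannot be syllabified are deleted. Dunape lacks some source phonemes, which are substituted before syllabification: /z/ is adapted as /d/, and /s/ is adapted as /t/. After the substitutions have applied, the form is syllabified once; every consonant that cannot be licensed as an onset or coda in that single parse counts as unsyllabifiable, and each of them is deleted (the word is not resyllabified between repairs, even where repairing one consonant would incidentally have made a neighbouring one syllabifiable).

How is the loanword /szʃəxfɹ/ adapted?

Substitution: /s/ → /t/, /z/ → /d/, giving /tdʃəxfɹ/.
Under (C)(C)V, the unsyllabifiable consonants are /t/, /x/, /f/, /ɹ/ (no codas are permitted; onsets may contain at most 2 consonants).
Each unlicensed consonant is deleted: /t/, /x/, /f/, /ɹ/.

dʃə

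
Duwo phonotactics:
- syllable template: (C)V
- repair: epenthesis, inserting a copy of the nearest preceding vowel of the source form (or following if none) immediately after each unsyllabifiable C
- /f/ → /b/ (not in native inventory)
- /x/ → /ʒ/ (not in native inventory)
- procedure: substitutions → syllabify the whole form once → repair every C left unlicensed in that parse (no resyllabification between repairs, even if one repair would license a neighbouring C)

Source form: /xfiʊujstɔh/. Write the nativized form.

ʒibiʊujusutɔhɔ

Substitution: /x/ → /ʒ/, /f/ → /b/, giving /ʒbiʊujstɔh/.
Under (C)V, the unsyllabifiable consonants are /ʒ/, /j/, /s/, /h/ (no codas are permitted; onsets are limited to one consonant).
Each unlicensed consonant becomes the onset of a new syllable: /ʒ/ → /ʒi/, /j/ → /ju/, /s/ → /su/, /h/ → /hɔ/.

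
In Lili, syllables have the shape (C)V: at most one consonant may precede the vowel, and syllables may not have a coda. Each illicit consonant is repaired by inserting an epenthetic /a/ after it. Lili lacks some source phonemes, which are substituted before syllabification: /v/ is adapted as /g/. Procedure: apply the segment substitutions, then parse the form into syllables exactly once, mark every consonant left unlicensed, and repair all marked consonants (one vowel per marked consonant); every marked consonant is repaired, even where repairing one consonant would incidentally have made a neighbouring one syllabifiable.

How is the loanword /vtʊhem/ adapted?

Substitution: /v/ → /g/, giving /gtʊhem/.
The consonants /g/, /m/ cannot be parsed into a legal (C)V syllable (no codas are permitted; onsets are limited to one consonant).
Each unlicensed consonant becomes the onset of a new syllable: /g/ → /ga/, /m/ → /ma/.

gatʊhema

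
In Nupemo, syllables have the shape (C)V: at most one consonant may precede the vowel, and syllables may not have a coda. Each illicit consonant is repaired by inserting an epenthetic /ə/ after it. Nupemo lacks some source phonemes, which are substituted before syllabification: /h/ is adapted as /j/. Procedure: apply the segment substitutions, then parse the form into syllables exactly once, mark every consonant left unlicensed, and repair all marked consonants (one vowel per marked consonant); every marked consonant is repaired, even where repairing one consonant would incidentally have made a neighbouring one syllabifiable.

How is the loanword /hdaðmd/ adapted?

Substitution: /h/ → /j/, giving /jdaðmd/.
The consonants /j/, /ð/, /m/, /d/ cannot be parsed into a legal (C)V syllable (no codas are permitted; onsets are limited to one consonant).
Inserting the epenthetic vowel yields /j/ → /jə/, /ð/ → /ðə/, /m/ → /mə/, /d/ → /də/.

jədaðəmədə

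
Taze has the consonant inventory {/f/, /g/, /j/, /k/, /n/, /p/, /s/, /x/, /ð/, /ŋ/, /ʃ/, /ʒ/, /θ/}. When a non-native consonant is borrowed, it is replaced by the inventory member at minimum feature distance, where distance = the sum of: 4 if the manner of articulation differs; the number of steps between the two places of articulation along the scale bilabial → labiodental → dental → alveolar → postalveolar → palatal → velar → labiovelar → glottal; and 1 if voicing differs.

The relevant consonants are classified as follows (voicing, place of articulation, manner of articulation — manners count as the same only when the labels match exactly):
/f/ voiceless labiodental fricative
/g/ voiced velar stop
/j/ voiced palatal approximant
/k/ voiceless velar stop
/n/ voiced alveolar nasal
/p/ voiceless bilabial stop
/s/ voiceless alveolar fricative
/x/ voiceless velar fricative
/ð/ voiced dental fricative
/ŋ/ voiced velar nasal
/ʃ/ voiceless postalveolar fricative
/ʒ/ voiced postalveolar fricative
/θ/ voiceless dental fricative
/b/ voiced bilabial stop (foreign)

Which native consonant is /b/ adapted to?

/p/ is closest: same manner (stop), place distance 0 (bilabial→bilabial), voicing differs (+1); total 1. Next closest is /f/ at distance 6.

p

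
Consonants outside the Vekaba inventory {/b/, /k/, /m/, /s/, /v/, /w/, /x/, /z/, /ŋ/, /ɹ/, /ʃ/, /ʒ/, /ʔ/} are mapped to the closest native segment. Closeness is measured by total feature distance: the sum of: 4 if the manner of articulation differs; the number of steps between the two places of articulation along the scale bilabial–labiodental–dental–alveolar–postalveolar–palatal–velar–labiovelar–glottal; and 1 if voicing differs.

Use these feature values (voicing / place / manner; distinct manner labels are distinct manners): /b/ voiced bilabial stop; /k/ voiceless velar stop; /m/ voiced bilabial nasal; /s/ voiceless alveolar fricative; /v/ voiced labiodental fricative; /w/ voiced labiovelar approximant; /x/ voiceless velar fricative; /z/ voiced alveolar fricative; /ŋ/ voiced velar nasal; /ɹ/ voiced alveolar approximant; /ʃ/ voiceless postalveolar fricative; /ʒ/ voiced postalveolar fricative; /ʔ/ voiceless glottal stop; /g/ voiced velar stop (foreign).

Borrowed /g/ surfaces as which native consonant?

/k/ is closest: same manner (stop), place distance 0 (velar→velar), voicing differs (+1); total 1. Next closest is /ʔ/ at distance 3.

k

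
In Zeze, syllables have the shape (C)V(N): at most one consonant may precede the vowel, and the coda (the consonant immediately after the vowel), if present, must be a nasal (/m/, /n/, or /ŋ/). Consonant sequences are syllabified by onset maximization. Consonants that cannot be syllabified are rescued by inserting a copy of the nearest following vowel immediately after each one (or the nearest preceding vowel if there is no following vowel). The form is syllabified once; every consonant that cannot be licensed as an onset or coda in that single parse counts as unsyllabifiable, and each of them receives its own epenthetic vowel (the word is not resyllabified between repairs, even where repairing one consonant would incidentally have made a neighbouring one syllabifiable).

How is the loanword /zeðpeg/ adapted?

Under (C)V(N), the unsyllabifiable consonants are /ð/, /g/ (only a nasal (/m/, /n/, or /ŋ/) is licensed in coda position; onsets are limited to one consonant).
Each unlicensed consonant becomes the onset of a new syllable: /ð/ → /ðe/, /g/ → /ge/.

zeðepege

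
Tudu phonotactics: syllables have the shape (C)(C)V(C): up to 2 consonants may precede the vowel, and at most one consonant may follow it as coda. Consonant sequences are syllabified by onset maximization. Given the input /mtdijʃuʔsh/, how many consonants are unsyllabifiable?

Under (C)(C)V(C), the unsyllabifiable consonants are /m/, /s/, /h/ (at most one coda consonant is licensed; onsets may contain at most 2 consonants).

3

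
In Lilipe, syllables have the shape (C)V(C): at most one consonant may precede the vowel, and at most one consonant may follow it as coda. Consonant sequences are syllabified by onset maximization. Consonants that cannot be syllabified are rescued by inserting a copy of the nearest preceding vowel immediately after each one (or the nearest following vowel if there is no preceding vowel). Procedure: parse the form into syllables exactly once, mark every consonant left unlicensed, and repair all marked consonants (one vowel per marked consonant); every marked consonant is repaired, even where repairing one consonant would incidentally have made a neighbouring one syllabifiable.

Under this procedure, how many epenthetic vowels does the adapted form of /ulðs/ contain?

The unsyllabifiable consonants are /ð/, /s/; each receives one epenthetic vowel.

2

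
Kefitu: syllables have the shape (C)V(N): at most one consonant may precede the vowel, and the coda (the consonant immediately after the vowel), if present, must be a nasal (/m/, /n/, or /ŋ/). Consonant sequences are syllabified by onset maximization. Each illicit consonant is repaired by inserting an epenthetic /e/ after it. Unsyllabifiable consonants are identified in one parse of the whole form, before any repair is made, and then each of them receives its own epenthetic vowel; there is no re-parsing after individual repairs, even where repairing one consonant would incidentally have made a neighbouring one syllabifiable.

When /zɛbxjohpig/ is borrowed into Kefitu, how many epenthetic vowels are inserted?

4

The unsyllabifiable consonants are /b/, /x/, /h/, /g/; each receives one epenthetic vowel.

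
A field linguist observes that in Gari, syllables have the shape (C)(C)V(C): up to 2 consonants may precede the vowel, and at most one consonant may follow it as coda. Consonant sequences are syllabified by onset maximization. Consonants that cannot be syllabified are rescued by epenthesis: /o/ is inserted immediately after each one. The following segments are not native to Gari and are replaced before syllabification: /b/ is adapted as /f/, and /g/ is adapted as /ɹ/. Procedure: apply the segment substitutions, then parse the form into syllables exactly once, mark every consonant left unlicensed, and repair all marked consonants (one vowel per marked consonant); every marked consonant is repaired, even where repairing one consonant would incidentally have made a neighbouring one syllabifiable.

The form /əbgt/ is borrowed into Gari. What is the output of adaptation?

Substitution: /b/ → /f/, /g/ → /ɹ/, giving /əfɹt/.
The consonants /ɹ/, /t/ cannot be parsed into a legal (C)(C)V(C) syllable (at most one coda consonant is licensed; onsets may contain at most 2 consonants).
Each unlicensed consonant becomes the onset of a new syllable: /ɹ/ → /ɹo/, /t/ → /to/.

əfɹoto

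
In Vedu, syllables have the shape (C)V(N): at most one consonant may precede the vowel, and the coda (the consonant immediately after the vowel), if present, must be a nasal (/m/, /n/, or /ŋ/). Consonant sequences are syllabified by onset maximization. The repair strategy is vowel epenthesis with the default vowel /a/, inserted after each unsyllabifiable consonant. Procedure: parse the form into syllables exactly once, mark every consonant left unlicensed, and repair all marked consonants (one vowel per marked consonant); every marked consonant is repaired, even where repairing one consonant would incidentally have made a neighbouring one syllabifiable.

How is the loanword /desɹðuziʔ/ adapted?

desaɹaðuziʔa

Syllabifying with onset maximization leaves /s/, /ɹ/, /ʔ/ stranded (only a nasal (/m/, /n/, or /ŋ/) is licensed in coda position; onsets are limited to one consonant).
Epenthesis after each stranded consonant: /s/ → /sa/, /ɹ/ → /ɹa/, /ʔ/ → /ʔa/.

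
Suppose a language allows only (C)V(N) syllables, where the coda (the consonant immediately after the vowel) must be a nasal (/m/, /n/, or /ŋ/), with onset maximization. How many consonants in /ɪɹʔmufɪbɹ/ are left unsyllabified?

4

The consonants /ɹ/, /ʔ/, /b/, /ɹ/ cannot be parsed into a legal (C)V(N) syllable (only a nasal (/m/, /n/, or /ŋ/) is licensed in coda position; onsets are limited to one consonant).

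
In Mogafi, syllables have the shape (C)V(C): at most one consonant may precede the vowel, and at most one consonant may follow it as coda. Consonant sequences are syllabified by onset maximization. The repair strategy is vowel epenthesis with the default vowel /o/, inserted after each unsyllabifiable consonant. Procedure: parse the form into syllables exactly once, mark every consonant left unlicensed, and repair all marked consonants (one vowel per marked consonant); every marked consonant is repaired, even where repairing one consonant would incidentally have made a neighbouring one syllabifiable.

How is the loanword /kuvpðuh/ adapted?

kuvpoðuh

The consonants /p/ cannot be parsed into a legal (C)V(C) syllable (at most one coda consonant is licensed; onsets are limited to one consonant).
Inserting the epenthetic vowel yields /p/ → /po/.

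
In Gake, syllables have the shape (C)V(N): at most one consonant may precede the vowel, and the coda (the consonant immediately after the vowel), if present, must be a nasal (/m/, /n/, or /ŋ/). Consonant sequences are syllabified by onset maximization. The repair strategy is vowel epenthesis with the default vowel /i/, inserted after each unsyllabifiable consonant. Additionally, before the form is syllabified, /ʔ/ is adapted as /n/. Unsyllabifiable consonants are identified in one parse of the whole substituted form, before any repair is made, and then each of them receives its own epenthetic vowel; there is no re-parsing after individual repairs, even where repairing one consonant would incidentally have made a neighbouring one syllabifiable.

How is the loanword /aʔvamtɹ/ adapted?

Substitution: /ʔ/ → /n/, giving /anvamtɹ/.
The consonants /t/, /ɹ/ cannot be parsed into a legal (C)V(N) syllable (only a nasal (/m/, /n/, or /ŋ/) is licensed in coda position; onsets are limited to one consonant).
Each unlicensed consonant becomes the onset of a new syllable: /t/ → /ti/, /ɹ/ → /ɹi/.

anvamtiɹi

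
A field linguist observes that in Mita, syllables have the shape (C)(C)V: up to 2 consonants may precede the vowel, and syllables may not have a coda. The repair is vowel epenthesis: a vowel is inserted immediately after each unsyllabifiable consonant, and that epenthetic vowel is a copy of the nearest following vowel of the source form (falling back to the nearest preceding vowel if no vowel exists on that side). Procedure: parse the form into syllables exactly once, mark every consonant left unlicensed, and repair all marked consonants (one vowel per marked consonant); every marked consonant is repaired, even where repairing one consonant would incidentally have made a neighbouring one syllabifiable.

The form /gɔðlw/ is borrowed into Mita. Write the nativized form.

The consonants /ð/, /l/, /w/ cannot be parsed into a legal (C)(C)V syllable (no codas are permitted; onsets may contain at most 2 consonants).
Each unlicensed consonant becomes the onset of a new syllable: /ð/ → /ðɔ/, /l/ → /lɔ/, /w/ → /wɔ/.

gɔðɔlɔwɔ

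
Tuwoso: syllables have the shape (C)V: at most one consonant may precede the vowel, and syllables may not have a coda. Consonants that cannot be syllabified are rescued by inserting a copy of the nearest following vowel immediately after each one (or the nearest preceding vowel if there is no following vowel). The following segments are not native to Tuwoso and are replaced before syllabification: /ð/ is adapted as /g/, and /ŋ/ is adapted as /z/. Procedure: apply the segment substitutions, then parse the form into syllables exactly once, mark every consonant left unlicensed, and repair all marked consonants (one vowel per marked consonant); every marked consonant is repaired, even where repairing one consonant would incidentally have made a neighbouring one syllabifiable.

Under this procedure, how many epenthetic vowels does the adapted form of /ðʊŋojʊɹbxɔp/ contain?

After substitution the input is /gʊzojʊɹbxɔp/.
The unsyllabifiable consonants are /ɹ/, /b/, /p/; each receives one epenthetic vowel.

3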